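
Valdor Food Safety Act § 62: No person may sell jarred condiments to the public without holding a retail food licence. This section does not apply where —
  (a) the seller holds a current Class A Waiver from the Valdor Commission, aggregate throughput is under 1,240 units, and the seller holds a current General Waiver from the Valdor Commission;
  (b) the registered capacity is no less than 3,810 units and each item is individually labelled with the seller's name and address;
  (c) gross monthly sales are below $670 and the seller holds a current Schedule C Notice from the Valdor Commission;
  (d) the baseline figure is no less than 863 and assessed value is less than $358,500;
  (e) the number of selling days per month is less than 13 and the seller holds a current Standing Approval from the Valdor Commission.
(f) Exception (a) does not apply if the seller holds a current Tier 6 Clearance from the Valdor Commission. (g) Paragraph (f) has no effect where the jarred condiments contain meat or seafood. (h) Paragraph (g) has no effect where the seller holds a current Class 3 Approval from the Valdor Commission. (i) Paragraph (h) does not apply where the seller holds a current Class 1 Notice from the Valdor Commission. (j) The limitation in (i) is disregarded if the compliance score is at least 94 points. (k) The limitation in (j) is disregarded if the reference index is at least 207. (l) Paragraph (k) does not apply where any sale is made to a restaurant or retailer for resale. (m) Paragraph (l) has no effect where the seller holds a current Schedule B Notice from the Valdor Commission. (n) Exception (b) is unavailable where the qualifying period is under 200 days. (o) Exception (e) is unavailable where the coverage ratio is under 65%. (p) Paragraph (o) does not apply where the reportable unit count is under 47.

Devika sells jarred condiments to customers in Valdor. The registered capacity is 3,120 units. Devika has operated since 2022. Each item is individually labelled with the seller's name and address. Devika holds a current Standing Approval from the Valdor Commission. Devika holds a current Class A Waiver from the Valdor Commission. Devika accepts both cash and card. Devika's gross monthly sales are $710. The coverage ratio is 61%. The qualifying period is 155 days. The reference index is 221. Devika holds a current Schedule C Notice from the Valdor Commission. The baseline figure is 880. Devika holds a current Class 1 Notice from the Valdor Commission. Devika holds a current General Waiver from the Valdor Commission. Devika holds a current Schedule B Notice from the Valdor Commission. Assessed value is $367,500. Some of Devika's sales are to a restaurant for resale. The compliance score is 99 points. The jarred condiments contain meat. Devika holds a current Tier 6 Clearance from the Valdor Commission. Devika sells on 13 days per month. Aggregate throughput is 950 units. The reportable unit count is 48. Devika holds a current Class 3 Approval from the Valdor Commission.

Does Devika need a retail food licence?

No — exception (a) applies; Devika is not required to hold a retail food licence.

All of (a)'s requirements are met (a current Class A Waiver is held; aggregate throughput is 950 units, under the 1,240 units limit; a current General Waiver is held). Under paragraphs (f)–(m): (f) would limit (a) — a current Tier 6 Clearance is held — but (g) sets (f) aside: (g) applies — the jarred condiments contain meat. (h) would limit (g) — a current Class 3 Approval is held — but (i) sets (h) aside: (i) is triggered — a current Class 1 Notice is held. (j) is engaged (the compliance score is 99 points, meeting the 94 points threshold), but is displaced by (k): (k) is engaged — the reference index is 221, meeting the 207 threshold. (l) would limit (k) — some sales are to a restaurant for resale — but (m) sets (l) aside: (m) applies — a current Schedule B Notice is held. Exception (a) stands.
Exception (b) requires that the registered capacity is no less than 3,810 units; but the registered capacity is 3,120 units, short of 3,810 units, so (b) is unavailable.
Exception (c) fails — gross monthly sales are $710, not below $670.
Exception (d) fails — assessed value is $367,500, not less than $358,500.
Exception (e) requires that the number of selling days per month is less than 13; but the number of selling days per month is 13, not less than 13, so (e) is unavailable.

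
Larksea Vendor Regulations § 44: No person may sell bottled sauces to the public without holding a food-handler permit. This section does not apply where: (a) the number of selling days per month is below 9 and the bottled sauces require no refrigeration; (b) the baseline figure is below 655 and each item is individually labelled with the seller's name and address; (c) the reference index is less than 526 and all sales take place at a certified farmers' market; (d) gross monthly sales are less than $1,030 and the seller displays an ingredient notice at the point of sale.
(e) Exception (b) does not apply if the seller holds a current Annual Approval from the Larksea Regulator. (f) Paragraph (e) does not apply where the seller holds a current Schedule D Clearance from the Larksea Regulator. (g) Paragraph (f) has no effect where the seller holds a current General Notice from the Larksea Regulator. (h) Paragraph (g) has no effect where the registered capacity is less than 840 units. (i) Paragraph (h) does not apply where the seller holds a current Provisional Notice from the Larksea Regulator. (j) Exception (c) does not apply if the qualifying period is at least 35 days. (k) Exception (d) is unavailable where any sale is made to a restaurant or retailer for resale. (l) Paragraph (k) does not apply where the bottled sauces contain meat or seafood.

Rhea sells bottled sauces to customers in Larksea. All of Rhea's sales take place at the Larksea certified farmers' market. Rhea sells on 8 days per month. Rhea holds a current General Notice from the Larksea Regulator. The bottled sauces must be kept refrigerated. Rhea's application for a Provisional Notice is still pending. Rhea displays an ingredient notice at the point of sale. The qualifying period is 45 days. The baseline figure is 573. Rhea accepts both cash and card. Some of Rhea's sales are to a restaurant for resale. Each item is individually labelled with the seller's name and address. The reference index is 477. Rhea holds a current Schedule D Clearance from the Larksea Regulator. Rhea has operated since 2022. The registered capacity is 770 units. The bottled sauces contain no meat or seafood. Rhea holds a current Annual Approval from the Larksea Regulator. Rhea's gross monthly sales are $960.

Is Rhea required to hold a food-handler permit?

Exception (a) does not apply: the bottled sauces require refrigeration.
Exception (b) is satisfied on its face — the baseline figure is 573, below the 655 limit; items are individually labelled. Considering the limiting provisions: (e) would limit (b) — a current Annual Approval is held — but (f) sets (e) aside: (f) is triggered — a current Schedule D Clearance is held. (g) would limit (f) — a current General Notice is held — but (h) sets (g) aside: (h) operates against (g): the registered capacity is 770 units, less than the 840 units limit. (i), which would lift (h), does not operate here — the Provisional Notice is not current. (b) remains available.
All of (c)'s requirements are met (the reference index is 477, less than the 526 limit; all sales are at a certified farmers' market). But applying paragraph (j): (j) applies — the qualifying period is 45 days, meeting the 35 days threshold. So (c) is unavailable.
Exception (d): gross monthly sales are $960, less than the $1,030 limit; an ingredient notice is displayed — every condition holds. Turning to paragraphs (k)–(l): (k) operates — some sales are to a restaurant for resale. (l), which would lift (k), is inapplicable — the bottled sauces contain no meat or seafood. So (d) is unavailable.

No — exception (b) applies; Rhea is not required to hold a food-handler permit.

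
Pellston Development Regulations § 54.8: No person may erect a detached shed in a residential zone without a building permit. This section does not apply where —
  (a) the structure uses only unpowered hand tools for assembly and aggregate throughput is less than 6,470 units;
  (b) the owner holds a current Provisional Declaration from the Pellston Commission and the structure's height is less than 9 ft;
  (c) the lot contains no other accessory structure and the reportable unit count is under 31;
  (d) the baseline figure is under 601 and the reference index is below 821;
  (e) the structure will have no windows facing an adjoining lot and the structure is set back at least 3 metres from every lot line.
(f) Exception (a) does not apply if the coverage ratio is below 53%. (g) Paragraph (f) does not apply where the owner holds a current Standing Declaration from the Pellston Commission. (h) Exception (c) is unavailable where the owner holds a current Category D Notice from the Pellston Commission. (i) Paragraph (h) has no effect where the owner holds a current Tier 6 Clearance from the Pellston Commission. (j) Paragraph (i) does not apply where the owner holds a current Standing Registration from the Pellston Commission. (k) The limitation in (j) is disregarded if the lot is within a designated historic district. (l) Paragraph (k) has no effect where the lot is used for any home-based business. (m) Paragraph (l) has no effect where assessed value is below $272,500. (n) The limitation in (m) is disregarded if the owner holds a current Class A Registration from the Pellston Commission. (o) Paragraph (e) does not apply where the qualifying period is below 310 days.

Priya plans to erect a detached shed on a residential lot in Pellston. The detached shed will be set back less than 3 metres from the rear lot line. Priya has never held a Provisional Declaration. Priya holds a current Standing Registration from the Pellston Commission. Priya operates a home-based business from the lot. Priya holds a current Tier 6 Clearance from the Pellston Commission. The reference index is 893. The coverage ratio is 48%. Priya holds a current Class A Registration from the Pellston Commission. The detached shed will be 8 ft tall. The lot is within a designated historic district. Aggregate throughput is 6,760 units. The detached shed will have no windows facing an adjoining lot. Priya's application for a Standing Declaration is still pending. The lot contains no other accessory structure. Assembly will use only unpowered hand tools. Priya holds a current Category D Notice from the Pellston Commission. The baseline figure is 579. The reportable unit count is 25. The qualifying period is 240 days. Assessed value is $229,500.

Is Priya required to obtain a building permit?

Exception (a) does not apply: aggregate throughput is 6,760 units, not less than 6,470 units.
Exception (b) does not apply: no current Provisional Declaration is held.
Exception (c) is satisfied on its face — the lot has no other accessory structure; the reportable unit count is 25, under the 31 limit. Turning to paragraphs (h)–(n): (h) is triggered — a current Category D Notice is held. (i) is engaged (a current Tier 6 Clearance is held), but is set aside by (j): (j) operates — a current Standing Registration is held. (k) is engaged (the lot is in a historic district), but is overridden by (l): (l) applies — a home-based business operates on the lot. (m) operates (assessed value is $229,500, below the $272,500 limit), but is overridden by (n): (n) is triggered — a current Class A Registration is held. (c) is therefore removed.
Exception (d) fails — the reference index is 893, not below 821.
Exception (e) does not apply: the rear setback is under 3 m.
No exception displaces § 54.8.

Yes — Priya must obtain a building permit.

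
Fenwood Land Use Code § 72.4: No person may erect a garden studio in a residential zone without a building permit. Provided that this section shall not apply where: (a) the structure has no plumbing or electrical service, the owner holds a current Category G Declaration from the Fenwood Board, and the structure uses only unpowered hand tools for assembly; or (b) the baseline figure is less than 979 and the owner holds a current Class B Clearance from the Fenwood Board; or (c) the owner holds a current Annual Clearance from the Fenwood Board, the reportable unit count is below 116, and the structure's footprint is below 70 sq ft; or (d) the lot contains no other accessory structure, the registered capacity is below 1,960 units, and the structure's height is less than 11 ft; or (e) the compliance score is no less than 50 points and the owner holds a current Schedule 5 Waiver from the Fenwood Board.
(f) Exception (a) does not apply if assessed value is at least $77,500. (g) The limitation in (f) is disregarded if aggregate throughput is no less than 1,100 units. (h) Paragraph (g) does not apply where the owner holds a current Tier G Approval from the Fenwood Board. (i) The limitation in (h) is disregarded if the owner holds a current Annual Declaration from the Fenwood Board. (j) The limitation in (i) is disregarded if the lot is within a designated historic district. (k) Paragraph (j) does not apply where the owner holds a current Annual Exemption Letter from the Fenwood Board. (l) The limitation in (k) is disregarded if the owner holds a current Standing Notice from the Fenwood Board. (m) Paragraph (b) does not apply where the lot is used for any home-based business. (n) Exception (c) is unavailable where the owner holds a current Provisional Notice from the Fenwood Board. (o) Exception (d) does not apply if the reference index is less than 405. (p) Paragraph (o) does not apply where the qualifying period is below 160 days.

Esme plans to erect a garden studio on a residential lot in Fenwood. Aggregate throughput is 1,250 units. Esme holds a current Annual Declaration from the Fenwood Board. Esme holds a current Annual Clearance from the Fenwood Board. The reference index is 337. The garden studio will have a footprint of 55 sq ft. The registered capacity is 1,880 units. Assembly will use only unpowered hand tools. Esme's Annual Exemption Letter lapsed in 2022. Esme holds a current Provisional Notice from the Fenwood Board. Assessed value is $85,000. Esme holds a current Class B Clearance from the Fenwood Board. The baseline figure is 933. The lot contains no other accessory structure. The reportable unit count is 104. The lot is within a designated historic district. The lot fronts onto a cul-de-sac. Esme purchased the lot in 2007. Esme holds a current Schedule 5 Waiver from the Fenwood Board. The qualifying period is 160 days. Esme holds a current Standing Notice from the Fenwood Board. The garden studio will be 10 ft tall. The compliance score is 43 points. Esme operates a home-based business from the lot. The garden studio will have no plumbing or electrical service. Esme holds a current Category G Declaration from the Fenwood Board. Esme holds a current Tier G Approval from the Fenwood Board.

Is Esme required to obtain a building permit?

Yes — Esme must obtain a building permit.

Exception (a)'s conditions are all satisfied: there is no plumbing or electrical service; a current Category G Declaration is held; assembly uses only hand tools. However, paragraphs (f)–(l) must be considered: (f) operates against (a): assessed value is $85,000, meeting the $77,500 threshold. (g) is triggered (aggregate throughput is 1,250 units, meeting the 1,100 units threshold), but is overridden by (h): (h) applies — a current Tier G Approval is held. (i) is triggered (a current Annual Declaration is held), but yields to (j): (j) operates against (i): the lot is in a historic district. (k), which would lift (j), is not triggered — there is no Annual Exemption Letter in force. So (a) is unavailable.
Exception (b) is satisfied on its face — the baseline figure is 933, less than the 979 limit; a current Class B Clearance is held. But applying paragraph (m): (m) operates against (b): a home-based business operates on the lot. Exception (b) does not apply.
Exception (c) is satisfied on its face — a current Annual Clearance is held; the reportable unit count is 104, below the 116 limit; the structure's footprint is 55 sq ft, below the 70 sq ft limit. But applying paragraph (n): (n) applies — a current Provisional Notice is held. So (c) is unavailable.
Exception (d): the lot has no other accessory structure; the registered capacity is 1,880 units, below the 1,960 units limit; the structure's height is 10 ft, less than the 11 ft limit — every condition holds. But: (o) applies — the reference index is 337, less than the 405 limit. (p) does not operate here (the qualifying period is 160 days, not below 160 days), so (o) stands. So (d) is unavailable.
Exception (e) does not apply: the compliance score is 43 points, short of 50 points.
No exception is made out. Esme falls within the general rule.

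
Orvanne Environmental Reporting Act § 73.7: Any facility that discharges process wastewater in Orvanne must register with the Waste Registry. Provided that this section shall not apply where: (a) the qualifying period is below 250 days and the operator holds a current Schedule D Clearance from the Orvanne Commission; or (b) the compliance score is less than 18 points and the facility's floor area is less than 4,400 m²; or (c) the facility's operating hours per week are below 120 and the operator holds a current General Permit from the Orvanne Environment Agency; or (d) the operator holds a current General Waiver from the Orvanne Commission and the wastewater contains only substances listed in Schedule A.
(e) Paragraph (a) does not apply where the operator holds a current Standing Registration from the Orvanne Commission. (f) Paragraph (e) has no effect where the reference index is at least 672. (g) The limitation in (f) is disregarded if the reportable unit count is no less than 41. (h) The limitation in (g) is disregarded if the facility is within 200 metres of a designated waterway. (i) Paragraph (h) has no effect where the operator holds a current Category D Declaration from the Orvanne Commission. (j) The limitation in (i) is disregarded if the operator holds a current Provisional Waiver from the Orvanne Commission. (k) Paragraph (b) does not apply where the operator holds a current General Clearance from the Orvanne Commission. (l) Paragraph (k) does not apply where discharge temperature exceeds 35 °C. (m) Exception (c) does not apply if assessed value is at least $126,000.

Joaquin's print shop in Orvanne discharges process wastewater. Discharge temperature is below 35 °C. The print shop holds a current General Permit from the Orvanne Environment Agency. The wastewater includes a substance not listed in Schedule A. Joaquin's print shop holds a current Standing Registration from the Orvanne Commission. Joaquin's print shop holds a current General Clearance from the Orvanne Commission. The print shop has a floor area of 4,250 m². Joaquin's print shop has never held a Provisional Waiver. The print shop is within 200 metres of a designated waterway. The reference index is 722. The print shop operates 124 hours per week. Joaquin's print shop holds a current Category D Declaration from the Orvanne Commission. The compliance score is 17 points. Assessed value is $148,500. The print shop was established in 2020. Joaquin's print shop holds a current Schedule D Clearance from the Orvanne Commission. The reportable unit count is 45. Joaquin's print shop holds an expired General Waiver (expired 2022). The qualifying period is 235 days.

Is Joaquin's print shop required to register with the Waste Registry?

Exception (a)'s conditions are all satisfied: the qualifying period is 235 days, below the 250 days limit; a current Schedule D Clearance is held. Turning to paragraphs (e)–(j): (e) operates — a current Standing Registration is held. (f) would limit (e) — the reference index is 722, meeting the 672 threshold — but (g) sets (f) aside: (g) operates against (f): the reportable unit count is 45, meeting the 41 threshold. (h) would limit (g) — the print shop is within 200 m of a designated waterway — but (i) sets (h) aside: (i) operates — a current Category D Declaration is held. (j) is not triggered (no current Provisional Waiver is held), so (i) stands. Exception (a) does not apply.
Exception (b) is satisfied on its face — the compliance score is 17 points, less than the 18 points limit; the facility's floor area is 4,250 m², less than the 4,400 m² limit. But applying paragraphs (k)–(l): (k) operates — a current General Clearance is held. (l), which would lift (k), is not engaged — discharge temperature is below 35 °C. So (b) is unavailable.
Exception (c) requires that the facility's operating hours per week are below 120; but the facility's operating hours per week are 124, not below 120, so (c) is unavailable.
Exception (d) fails — there is no General Waiver in force.
None of the exceptions is available; § 73.7 applies in full.

Yes — Joaquin's print shop must register with the Waste Registry.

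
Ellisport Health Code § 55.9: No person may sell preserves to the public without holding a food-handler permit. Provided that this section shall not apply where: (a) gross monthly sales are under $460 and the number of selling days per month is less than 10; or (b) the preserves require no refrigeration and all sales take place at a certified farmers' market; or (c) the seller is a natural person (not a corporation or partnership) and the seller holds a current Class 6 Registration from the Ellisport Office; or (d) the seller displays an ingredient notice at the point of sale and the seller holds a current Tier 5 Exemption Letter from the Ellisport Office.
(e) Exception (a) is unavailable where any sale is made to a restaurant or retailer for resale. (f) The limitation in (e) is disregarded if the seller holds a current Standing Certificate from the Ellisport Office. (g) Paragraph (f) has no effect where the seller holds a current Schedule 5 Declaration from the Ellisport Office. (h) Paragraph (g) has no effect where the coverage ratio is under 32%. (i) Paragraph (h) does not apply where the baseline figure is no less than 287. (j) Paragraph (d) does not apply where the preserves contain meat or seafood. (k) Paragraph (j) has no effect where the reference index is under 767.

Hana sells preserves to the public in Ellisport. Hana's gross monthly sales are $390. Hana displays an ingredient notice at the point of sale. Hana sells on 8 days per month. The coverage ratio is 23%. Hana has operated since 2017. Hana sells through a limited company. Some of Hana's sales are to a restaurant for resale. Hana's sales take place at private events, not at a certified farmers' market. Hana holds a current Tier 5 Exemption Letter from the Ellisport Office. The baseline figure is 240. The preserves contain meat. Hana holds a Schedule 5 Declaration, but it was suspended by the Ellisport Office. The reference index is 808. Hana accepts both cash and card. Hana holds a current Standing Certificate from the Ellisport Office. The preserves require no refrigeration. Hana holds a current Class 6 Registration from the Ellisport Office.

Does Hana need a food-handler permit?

No — exception (a) applies; Hana is not required to hold a food-handler permit.

Exception (a) is satisfied on its face — gross monthly sales are $390, under the $460 limit; the number of selling days per month is 8, less than the 10 limit. As to paragraphs (e)–(i): (e) operates (some sales are to a restaurant for resale), but is overridden by (f): (f) operates against (e): a current Standing Certificate is held. (g) is not engaged (there is no Schedule 5 Declaration in force), so (f) stands. Exception (a) stands.
Exception (b) requires that all sales take place at a certified farmers' market; but sales are at private events, not a certified farmers' market, so (b) is unavailable.
Exception (c) does not apply: the seller operates through a limited company.
All of (d)'s requirements are met (an ingredient notice is displayed; a current Tier 5 Exemption Letter is held). But: (j) operates against (d): the preserves contain meat. (k), which would lift (j), is not engaged — the reference index is 808, not under 767. Exception (d) does not apply.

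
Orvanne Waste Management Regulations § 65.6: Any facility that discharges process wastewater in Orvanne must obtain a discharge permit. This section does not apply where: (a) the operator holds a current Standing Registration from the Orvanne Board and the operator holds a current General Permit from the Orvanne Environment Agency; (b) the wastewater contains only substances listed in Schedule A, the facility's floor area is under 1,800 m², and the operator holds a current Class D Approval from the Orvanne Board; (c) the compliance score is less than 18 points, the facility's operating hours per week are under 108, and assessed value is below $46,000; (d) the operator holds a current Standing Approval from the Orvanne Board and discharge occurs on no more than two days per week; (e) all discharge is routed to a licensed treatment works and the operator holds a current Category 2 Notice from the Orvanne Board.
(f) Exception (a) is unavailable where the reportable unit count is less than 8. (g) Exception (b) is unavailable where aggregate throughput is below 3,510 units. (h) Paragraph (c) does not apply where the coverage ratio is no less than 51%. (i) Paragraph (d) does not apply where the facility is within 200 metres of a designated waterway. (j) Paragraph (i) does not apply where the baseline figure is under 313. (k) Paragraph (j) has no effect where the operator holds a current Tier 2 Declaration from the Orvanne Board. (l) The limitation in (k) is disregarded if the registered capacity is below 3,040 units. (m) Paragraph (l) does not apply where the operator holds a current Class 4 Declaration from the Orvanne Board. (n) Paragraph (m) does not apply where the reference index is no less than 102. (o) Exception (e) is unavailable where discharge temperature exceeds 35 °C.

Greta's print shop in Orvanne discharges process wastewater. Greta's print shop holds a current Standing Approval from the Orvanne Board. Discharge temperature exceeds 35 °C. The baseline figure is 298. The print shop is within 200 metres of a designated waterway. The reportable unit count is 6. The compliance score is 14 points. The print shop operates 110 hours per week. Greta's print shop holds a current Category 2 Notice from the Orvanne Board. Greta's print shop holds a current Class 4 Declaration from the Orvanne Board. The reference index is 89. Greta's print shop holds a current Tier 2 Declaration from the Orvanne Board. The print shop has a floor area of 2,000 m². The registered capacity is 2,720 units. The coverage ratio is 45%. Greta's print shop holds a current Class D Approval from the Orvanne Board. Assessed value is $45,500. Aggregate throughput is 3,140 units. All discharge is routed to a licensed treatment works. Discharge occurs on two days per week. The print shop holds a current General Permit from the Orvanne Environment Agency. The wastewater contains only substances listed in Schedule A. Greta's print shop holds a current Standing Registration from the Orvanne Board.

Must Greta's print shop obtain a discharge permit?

Yes — Greta's print shop must obtain a discharge permit.

Exception (a) is satisfied on its face — a current Standing Registration is held; a current General Permit is held. But: (f) operates against (a): the reportable unit count is 6, less than the 8 limit. So (a) is unavailable.
Exception (b) fails — the facility's floor area is 2,000 m², not under 1,800 m².
Exception (c) requires that the facility's operating hours per week are under 108; but the facility's operating hours per week are 110, not under 108, so (c) is unavailable.
Exception (d) is satisfied on its face — a current Standing Approval is held; discharge occurs on no more than two days per week. However, paragraphs (i)–(n) must be considered: (i) applies — the print shop is within 200 m of a designated waterway. (j) would limit (i) — the baseline figure is 298, under the 313 limit — but (k) sets (j) aside: (k) is engaged — a current Tier 2 Declaration is held. (l) applies (the registered capacity is 2,720 units, below the 3,040 units limit), but is set aside by (m): (m) is triggered — a current Class 4 Declaration is held. (n) is not triggered (the reference index is 89, short of 102), so (m) stands. So (d) is unavailable.
Exception (e): discharge is routed to a licensed treatment works; a current Category 2 Notice is held — every condition holds. Turning to paragraph (o): (o) applies — discharge temperature exceeds 35 °C. So (e) is unavailable.
No exception displaces § 65.6.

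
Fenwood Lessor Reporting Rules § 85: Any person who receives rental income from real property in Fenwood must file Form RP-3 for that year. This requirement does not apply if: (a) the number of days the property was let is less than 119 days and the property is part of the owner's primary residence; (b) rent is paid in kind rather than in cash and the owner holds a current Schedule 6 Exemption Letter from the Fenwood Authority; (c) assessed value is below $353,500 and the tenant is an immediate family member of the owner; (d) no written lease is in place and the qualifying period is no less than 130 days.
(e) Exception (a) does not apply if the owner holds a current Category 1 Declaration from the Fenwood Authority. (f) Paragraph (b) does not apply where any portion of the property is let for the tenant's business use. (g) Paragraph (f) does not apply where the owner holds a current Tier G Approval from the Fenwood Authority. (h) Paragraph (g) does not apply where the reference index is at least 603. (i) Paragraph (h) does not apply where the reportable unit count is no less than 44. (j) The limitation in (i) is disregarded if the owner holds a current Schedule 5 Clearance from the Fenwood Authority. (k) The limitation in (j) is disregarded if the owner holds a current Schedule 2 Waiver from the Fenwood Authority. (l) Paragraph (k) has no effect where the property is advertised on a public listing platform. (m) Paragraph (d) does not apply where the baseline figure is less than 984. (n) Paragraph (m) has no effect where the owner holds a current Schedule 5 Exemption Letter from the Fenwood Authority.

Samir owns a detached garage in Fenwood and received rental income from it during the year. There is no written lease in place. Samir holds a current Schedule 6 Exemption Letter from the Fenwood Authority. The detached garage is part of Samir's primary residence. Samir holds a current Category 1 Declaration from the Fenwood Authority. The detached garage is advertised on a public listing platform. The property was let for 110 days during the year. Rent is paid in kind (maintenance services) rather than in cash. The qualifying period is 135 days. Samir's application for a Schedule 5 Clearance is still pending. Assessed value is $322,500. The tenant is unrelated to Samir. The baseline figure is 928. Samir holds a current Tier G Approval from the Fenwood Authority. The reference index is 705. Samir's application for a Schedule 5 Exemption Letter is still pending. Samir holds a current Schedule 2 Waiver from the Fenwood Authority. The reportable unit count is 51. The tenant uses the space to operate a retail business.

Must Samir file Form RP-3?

No — exception (b) applies; Samir is not required to file Form RP-3.

Exception (a) is satisfied on its face — the number of days the property was let is 110 days, less than the 119 days limit; the detached garage is part of the primary residence. Turning to paragraph (e): (e) operates against (a): a current Category 1 Declaration is held. (a) is therefore removed.
All of (b)'s requirements are met (rent is paid in kind; a current Schedule 6 Exemption Letter is held). Applying paragraphs (f)–(l): (f) is engaged (the space is let for business use), but is set aside by (g): (g) operates against (f): a current Tier G Approval is held. (h) would limit (g) — the reference index is 705, meeting the 603 threshold — but (i) sets (h) aside: (i) operates against (h): the reportable unit count is 51, meeting the 44 threshold. (j) does not operate here (there is no Schedule 5 Clearance in force), so (i) stands. Exception (b) stands.
Exception (c) fails — the tenant is unrelated to the owner.
Exception (d) is satisfied on its face — there is no written lease; the qualifying period is 135 days, meeting the 130 days threshold. However, paragraphs (m)–(n) must be considered: (m) is triggered — the baseline figure is 928, less than the 984 limit. (n) is inapplicable (no current Schedule 5 Exemption Letter is held), so (m) stands. Exception (d) does not apply.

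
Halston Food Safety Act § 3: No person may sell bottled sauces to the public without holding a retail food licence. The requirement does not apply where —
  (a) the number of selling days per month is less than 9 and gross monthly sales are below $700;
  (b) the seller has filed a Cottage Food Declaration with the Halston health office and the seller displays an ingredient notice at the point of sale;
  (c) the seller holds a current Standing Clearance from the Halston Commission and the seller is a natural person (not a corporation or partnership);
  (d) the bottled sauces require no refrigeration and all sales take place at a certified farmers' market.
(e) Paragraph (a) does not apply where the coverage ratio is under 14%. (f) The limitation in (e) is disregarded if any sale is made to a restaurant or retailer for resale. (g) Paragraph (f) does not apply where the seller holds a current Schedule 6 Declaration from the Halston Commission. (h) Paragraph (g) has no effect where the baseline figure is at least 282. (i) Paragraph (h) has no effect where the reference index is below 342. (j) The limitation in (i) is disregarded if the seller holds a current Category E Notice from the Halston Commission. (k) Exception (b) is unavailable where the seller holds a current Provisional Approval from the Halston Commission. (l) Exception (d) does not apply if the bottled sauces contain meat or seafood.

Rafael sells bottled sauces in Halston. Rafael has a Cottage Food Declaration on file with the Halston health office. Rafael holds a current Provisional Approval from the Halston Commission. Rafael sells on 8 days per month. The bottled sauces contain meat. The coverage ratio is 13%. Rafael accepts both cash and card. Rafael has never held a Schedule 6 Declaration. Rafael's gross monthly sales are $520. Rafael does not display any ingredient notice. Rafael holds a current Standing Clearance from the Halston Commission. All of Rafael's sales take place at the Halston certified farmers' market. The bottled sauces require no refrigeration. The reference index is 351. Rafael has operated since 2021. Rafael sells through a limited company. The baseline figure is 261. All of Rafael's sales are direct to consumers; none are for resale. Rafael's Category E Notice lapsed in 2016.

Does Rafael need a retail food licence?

Yes — Rafael must hold a retail food licence.

Exception (a) is satisfied on its face — the number of selling days per month is 8, less than the 9 limit; gross monthly sales are $520, below the $700 limit. But: (e) operates — the coverage ratio is 13%, under the 14% limit. (f), which would lift (e), is not triggered — no sales are for resale. Exception (a) does not apply.
Exception (b) fails — no ingredient notice is displayed.
Exception (c) fails — the seller operates through a limited company.
Exception (d) is satisfied on its face — the bottled sauces are shelf-stable; all sales are at a certified farmers' market. However, paragraph (l) must be considered: (l) is engaged — the bottled sauces contain meat. So (d) is unavailable.
Every exception is unavailable, so the rule governs.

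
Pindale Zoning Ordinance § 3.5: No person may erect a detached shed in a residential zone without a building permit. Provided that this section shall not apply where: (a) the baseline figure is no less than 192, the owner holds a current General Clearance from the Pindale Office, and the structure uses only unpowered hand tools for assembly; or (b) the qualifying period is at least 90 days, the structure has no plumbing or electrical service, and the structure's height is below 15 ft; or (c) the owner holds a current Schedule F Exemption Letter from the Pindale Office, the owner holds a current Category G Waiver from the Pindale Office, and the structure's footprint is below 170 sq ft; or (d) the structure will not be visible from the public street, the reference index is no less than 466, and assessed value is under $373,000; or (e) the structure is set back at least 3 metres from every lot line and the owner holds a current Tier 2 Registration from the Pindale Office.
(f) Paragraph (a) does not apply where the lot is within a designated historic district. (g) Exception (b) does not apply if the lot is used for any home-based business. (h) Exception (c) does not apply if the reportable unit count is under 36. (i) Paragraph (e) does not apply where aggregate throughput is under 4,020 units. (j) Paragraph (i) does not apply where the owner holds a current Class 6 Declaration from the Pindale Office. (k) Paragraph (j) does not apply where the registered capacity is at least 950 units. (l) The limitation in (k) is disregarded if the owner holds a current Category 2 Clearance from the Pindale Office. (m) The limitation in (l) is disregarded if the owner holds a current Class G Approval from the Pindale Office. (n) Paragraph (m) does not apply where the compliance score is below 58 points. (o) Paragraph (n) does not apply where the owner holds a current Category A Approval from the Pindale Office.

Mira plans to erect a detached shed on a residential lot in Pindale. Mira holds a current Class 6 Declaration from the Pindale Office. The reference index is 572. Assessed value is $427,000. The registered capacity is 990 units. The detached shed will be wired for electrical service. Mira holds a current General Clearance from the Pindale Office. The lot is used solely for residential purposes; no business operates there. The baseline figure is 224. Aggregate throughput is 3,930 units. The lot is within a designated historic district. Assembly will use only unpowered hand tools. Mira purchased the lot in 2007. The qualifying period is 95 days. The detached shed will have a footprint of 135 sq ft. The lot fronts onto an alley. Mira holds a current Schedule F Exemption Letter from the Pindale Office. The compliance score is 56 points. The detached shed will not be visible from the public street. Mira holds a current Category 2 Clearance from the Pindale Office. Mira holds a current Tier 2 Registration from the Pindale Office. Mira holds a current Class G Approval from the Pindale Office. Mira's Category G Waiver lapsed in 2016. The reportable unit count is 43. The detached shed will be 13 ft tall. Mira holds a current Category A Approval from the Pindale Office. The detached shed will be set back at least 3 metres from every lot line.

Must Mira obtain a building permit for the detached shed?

All of (a)'s requirements are met (the baseline figure is 224, meeting the 192 threshold; a current General Clearance is held; assembly uses only hand tools). However, paragraph (f) must be considered: (f) operates against (a): the lot is in a historic district. So (a) is unavailable.
Exception (b) fails — electrical service is planned.
Exception (c) does not apply: there is no Category G Waiver in force.
Exception (d) does not apply: assessed value is $427,000, not under $373,000.
Exception (e) is satisfied on its face — the setback is at least 3 m on every side; a current Tier 2 Registration is held. But: (i) applies — aggregate throughput is 3,930 units, under the 4,020 units limit. (j) applies (a current Class 6 Declaration is held), but is itself disapplied by (k): (k) operates — the registered capacity is 990 units, meeting the 950 units threshold. (l) would limit (k) — a current Category 2 Clearance is held — but (m) sets (l) aside: (m) operates — a current Class G Approval is held. (n) applies (the compliance score is 56 points, below the 58 points limit), but is itself disapplied by (o): (o) operates against (n): a current Category A Approval is held. (e) is therefore removed.
No exception displaces § 3.5.

Yes — Mira must obtain a building permit.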